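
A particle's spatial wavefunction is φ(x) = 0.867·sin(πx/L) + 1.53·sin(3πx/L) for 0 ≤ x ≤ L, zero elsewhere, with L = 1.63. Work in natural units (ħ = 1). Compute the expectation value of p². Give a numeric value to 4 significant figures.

26.21

p² φ = −ħ² d²φ/dx²; ⟨p²⟩ = −ħ² ∫ φ*·φ'' dx / ∫|φ|² dx.
d²/dx² sin(jπx/L) = −(jπ/L)²·sin(jπx/L); on 0 ≤ x ≤ L, ∫sin²(jπx/L) dx = L/2 and ∫sin(jπx/L)·sin(lπx/L) dx = 0 for j ≠ l, so only diagonal terms survive in ∫|φ|² and ∫φ·φ″; ∫φ·φ′ dx = [φ²/2] between the walls = 0.
State is unnormalized: ∫|φ|² dx = 2.5205, and ∫φ*·(−ħ² φ'') dx = 66.059, so ⟨p²⟩ = 66.059 / 2.5205.
⟨p²⟩ = 26.209.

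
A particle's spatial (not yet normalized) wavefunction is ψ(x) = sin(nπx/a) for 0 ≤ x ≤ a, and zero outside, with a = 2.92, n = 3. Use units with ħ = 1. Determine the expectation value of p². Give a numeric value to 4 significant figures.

10.42

p² ψ = −ħ² d²ψ/dx²; ⟨p²⟩ = −ħ² ∫ ψ*·ψ'' dx / ∫|ψ|² dx.
d/dx sin(nπx/a) = (nπ/a)·cos(nπx/a) and d²/dx² sin(nπx/a) = −(nπ/a)²·sin(nπx/a); on 0 ≤ x ≤ a, ∫sin²(nπx/a) dx = a/2 and ∫sin(nπx/a)·cos(nπx/a) dx = 0.
State is unnormalized: ∫|ψ|² dx = 1.4600, and ∫ψ*·(−ħ² ψ'') dx = 15.210, so ⟨p²⟩ = 15.210 / 1.4600.
⟨p²⟩ = 10.418.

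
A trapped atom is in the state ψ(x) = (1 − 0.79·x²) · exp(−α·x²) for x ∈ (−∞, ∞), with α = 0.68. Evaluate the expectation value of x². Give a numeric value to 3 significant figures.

0.286

⟨x²⟩ = ∫ x²·|ψ|² dx / ∫|ψ|² dx (integrals over the domain).
Expand each integrand as polynomial × e^(−2αx²) and use ∫x^(2j)·e^(−2αx²) dx = (2j−1)!!/(4α)^j · √(π/(2α)), odd powers → 0; here √(π/(2α)) = 1.5199.
State is unnormalized: ∫|ψ|² dx = 1.0216, and ∫ψ*·x²·ψ dx = 0.29207, so ⟨x²⟩ = 0.29207 / 1.0216.
⟨x²⟩ = 0.28588.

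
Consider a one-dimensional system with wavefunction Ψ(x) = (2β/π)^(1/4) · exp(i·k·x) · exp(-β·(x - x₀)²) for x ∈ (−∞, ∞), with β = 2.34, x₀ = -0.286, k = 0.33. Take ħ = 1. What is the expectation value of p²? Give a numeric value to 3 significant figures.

p² Ψ = −ħ² d²Ψ/dx²; ⟨p²⟩ = −ħ² ∫ Ψ*·Ψ'' dx.
Gaussian moments (u = x − x₀): ∫u^(2j)·e^(−2βu²) du = (2j−1)!!/(4β)^j · √(π/(2β)), odd powers integrate to 0; here √(π/(2β)) = 0.81932. Derivatives: Ψ′ = (ik − 2βu)·Ψ, Ψ″ = ((ik − 2βu)² − 2β)·Ψ; the odd-in-u pieces drop out.
⟨p²⟩ = 2.4489.

2.45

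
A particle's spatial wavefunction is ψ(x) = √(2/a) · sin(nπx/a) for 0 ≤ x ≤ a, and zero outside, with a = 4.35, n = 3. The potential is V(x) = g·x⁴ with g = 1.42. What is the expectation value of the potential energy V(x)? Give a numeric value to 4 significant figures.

96.06

⟨V⟩ = ∫ V(x)·|ψ|² dx.
With sin²θ = (1 − cos2θ)/2 on 0 ≤ x ≤ a: ∫sin²(nπx/a) dx = a/2, ∫x·sin²(nπx/a) dx = a²/4, ∫x²·sin²(nπx/a) dx = a³·(1/6 − 1/(4n²π²)); higher powers xᵏ the same way, integrating xᵏ·cos(2nπx/a) by parts.
⟨V⟩ = 96.062.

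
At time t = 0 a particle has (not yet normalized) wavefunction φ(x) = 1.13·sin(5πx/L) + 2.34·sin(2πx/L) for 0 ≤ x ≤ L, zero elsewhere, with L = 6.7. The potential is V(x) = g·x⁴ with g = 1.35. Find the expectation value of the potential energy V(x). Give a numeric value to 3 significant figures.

416.

⟨V⟩ = ∫ V(x)·|φ|² dx / ∫|φ|² dx.
On 0 ≤ x ≤ L (j ≠ l): ∫sin²(jπx/L) dx = L/2, ∫sin(jπx/L)·sin(lπx/L) dx = 0; diagonal moments ∫x·sin²(jπx/L) dx = L²/4, ∫x²·sin²(jπx/L) dx = L³·(1/6 − 1/(4j²π²)); cross terms ∫x·sin(jπx/L)·sin(lπx/L) dx = 0 for j + l even and −4jlL²/(π²(j² − l²)²) for j + l odd, ∫x²·sin(jπx/L)·sin(lπx/L) dx = (−1)^(j+l)·4jlL³/(π²(j² − l²)²); higher powers the same way via product-to-sum and parts.
State is unnormalized: ∫|φ|² dx = 22.621, and ∫φ*·V(x)·φ dx = 9414.7, so ⟨V⟩ = 9414.7 / 22.621.
⟨V⟩ = 416.19.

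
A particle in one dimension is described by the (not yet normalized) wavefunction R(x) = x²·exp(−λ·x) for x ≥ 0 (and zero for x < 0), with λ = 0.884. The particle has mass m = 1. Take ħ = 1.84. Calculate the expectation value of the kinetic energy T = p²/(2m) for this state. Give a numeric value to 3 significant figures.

T = −(ħ²/2m) d²/dx², so ⟨T⟩ = −(ħ²/2m) ∫ R*·R'' dx / ∫|R|² dx; with m = 1.
Differentiate x²·exp(−λ·x) with the product rule; every integrand then reduces to terms xʲ·e^(−2λx) on [0, ∞), with ∫₀^∞ xʲ·e^(−2λx) dx = j!/(2λ)^(j+1).
State is unnormalized: ∫|R|² dx = 1.3893, and ∫R*·(−ħ²/2m · R'') dx = 0.61262, so ⟨T⟩ = 0.61262 / 1.3893.
⟨T⟩ = 0.44095.

0.441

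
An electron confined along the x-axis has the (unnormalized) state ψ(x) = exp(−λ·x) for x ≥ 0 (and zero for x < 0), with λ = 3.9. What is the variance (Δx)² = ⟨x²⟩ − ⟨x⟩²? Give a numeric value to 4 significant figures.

Compute ⟨x⟩ and ⟨x²⟩ separately, then (Δx)² = ⟨x²⟩ − ⟨x⟩².
Every integrand reduces to terms xʲ·e^(−2λx) on [0, ∞); use ∫₀^∞ xʲ·e^(−2λx) dx = j!/(2λ)^(j+1).
Normalization: ∫|ψ|² dx = 0.12821.
⟨x⟩ = 0.12821 and ⟨x²⟩ = 0.032873.
(Δx)² = 0.032873 − (0.12821)² = 0.016437.

0.01644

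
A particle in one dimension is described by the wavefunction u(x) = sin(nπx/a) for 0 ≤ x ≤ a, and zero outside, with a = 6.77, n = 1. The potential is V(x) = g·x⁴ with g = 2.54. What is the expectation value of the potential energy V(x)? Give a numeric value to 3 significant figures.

609.

⟨V⟩ = ∫ V(x)·|u|² dx / ∫|u|² dx.
With sin²θ = (1 − cos2θ)/2 on 0 ≤ x ≤ a: ∫sin²(nπx/a) dx = a/2, ∫x·sin²(nπx/a) dx = a²/4, ∫x²·sin²(nπx/a) dx = a³·(1/6 − 1/(4n²π²)); higher powers xᵏ the same way, integrating xᵏ·cos(2nπx/a) by parts.
State is unnormalized: ∫|u|² dx = 3.3850, and ∫u*·V(x)·u dx = 2060.4, so ⟨V⟩ = 2060.4 / 3.3850.
⟨V⟩ = 608.68.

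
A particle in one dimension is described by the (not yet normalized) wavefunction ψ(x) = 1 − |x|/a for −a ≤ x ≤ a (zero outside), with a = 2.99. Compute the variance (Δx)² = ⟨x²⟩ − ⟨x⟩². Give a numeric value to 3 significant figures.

0.894

Compute ⟨x⟩ and ⟨x²⟩ separately, then (Δx)² = ⟨x²⟩ − ⟨x⟩².
ψ is even, so ∫ over [−a, a] = 2∫₀ᵃ with ψ = 1 − x/a there: ∫₀ᵃ (1 − x/a)² dx = a/3, ∫₀ᵃ x²(1 − x/a)² dx = a³/30, ∫₀ᵃ x⁴(1 − x/a)² dx = a⁵/105.
Normalization: ∫|ψ|² dx = 1.9933.
⟨x⟩ = 0.0000 and ⟨x²⟩ = 0.89401.
(Δx)² = 0.89401 − (0.0000)² = 0.89401.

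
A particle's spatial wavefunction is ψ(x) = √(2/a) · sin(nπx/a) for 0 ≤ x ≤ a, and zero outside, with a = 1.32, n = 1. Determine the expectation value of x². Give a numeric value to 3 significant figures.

⟨x²⟩ = ∫ x²·|ψ|² dx (integrals over the domain).
With sin²θ = (1 − cos2θ)/2 on 0 ≤ x ≤ a: ∫sin²(nπx/a) dx = a/2, ∫x·sin²(nπx/a) dx = a²/4, ∫x²·sin²(nπx/a) dx = a³·(1/6 − 1/(4n²π²)); higher powers xᵏ the same way, integrating xᵏ·cos(2nπx/a) by parts.
⟨x²⟩ = 0.49253.

0.493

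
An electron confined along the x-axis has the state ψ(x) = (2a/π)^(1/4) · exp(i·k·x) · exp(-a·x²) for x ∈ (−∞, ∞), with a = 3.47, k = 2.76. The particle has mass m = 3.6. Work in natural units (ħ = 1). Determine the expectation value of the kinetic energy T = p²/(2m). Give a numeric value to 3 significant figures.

T = −(ħ²/2m) d²/dx², so ⟨T⟩ = −(ħ²/2m) ∫ ψ*·ψ'' dx; with m = 3.6.
Gaussian moments: ∫x^(2j)·e^(−2ax²) dx = (2j−1)!!/(4a)^j · √(π/(2a)), odd powers integrate to 0; here √(π/(2a)) = 0.67281. Derivatives: ψ′ = (ik − 2ax)·ψ, ψ″ = ((ik − 2ax)² − 2a)·ψ; the odd-in-x pieces drop out.
⟨T⟩ = 1.5399.

1.54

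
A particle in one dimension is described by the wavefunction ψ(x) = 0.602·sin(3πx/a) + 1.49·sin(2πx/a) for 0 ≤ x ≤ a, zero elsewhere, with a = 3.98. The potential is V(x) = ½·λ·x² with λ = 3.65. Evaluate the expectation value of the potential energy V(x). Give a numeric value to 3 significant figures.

⟨V⟩ = ∫ V(x)·|ψ|² dx / ∫|ψ|² dx.
On 0 ≤ x ≤ a (j ≠ l): ∫sin²(jπx/a) dx = a/2, ∫sin(jπx/a)·sin(lπx/a) dx = 0; diagonal moments ∫x·sin²(jπx/a) dx = a²/4, ∫x²·sin²(jπx/a) dx = a³·(1/6 − 1/(4j²π²)); cross terms ∫x·sin(jπx/a)·sin(lπx/a) dx = 0 for j + l even and −4jla²/(π²(j² − l²)²) for j + l odd, ∫x²·sin(jπx/a)·sin(lπx/a) dx = (−1)^(j+l)·4jla³/(π²(j² − l²)²); higher powers the same way via product-to-sum and parts.
State is unnormalized: ∫|ψ|² dx = 5.1392, and ∫ψ*·V(x)·ψ dx = 27.711, so ⟨V⟩ = 27.711 / 5.1392.
⟨V⟩ = 5.3920.

5.39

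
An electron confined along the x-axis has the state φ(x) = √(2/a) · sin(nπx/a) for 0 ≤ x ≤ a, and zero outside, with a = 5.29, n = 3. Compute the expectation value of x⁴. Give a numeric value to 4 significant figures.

148.0

⟨x⁴⟩ = ∫ x⁴·|φ|² dx (integrals over the domain).
With sin²θ = (1 − cos2θ)/2 on 0 ≤ x ≤ a: ∫sin²(nπx/a) dx = a/2, ∫x·sin²(nπx/a) dx = a²/4, ∫x²·sin²(nπx/a) dx = a³·(1/6 − 1/(4n²π²)); higher powers xᵏ the same way, integrating xᵏ·cos(2nπx/a) by parts.
⟨x⁴⟩ = 147.95.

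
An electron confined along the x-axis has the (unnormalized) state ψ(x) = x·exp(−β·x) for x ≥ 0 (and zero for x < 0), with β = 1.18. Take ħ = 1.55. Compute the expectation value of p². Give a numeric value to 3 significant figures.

p² ψ = −ħ² d²ψ/dx²; ⟨p²⟩ = −ħ² ∫ ψ*·ψ'' dx / ∫|ψ|² dx.
Differentiate x·exp(−β·x) with the product rule; every integrand then reduces to terms xʲ·e^(−2βx) on [0, ∞), with ∫₀^∞ xʲ·e^(−2βx) dx = j!/(2β)^(j+1).
State is unnormalized: ∫|ψ|² dx = 0.15216, and ∫ψ*·(−ħ² ψ'') dx = 0.50900, so ⟨p²⟩ = 0.50900 / 0.15216.
⟨p²⟩ = 3.3452.

3.35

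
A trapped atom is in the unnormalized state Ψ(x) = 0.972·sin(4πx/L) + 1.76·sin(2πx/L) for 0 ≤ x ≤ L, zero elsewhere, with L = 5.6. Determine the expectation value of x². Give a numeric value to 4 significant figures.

⟨x²⟩ = ∫ x²·|Ψ|² dx / ∫|Ψ|² dx (integrals over the domain).
On 0 ≤ x ≤ L (j ≠ l): ∫sin²(jπx/L) dx = L/2, ∫sin(jπx/L)·sin(lπx/L) dx = 0; diagonal moments ∫x·sin²(jπx/L) dx = L²/4, ∫x²·sin²(jπx/L) dx = L³·(1/6 − 1/(4j²π²)); cross terms ∫x·sin(jπx/L)·sin(lπx/L) dx = 0 for j + l even and −4jlL²/(π²(j² − l²)²) for j + l odd, ∫x²·sin(jπx/L)·sin(lπx/L) dx = (−1)^(j+l)·4jlL³/(π²(j² − l²)²); higher powers the same way via product-to-sum and parts.
State is unnormalized: ∫|Ψ|² dx = 11.319, and ∫Ψ*·x²·Ψ dx = 128.14, so ⟨x²⟩ = 128.14 / 11.319.
⟨x²⟩ = 11.321.

11.32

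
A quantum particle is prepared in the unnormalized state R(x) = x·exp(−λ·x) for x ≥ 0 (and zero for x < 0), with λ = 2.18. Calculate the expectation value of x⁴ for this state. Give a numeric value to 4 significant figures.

0.9962

⟨x⁴⟩ = ∫ x⁴·|R|² dx / ∫|R|² dx (integrals over the domain).
Every integrand reduces to terms xʲ·e^(−2λx) on [0, ∞); use ∫₀^∞ xʲ·e^(−2λx) dx = j!/(2λ)^(j+1).
State is unnormalized: ∫|R|² dx = 0.024131, and ∫R*·x⁴·R dx = 0.024040, so ⟨x⁴⟩ = 0.024040 / 0.024131.
⟨x⁴⟩ = 0.99622.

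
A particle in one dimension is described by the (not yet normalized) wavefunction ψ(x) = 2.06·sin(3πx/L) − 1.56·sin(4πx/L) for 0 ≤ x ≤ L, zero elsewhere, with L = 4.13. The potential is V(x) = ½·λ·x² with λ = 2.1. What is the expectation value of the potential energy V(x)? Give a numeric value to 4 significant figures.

9.307

⟨V⟩ = ∫ V(x)·|ψ|² dx / ∫|ψ|² dx.
On 0 ≤ x ≤ L (j ≠ l): ∫sin²(jπx/L) dx = L/2, ∫sin(jπx/L)·sin(lπx/L) dx = 0; diagonal moments ∫x·sin²(jπx/L) dx = L²/4, ∫x²·sin²(jπx/L) dx = L³·(1/6 − 1/(4j²π²)); cross terms ∫x·sin(jπx/L)·sin(lπx/L) dx = 0 for j + l even and −4jlL²/(π²(j² − l²)²) for j + l odd, ∫x²·sin(jπx/L)·sin(lπx/L) dx = (−1)^(j+l)·4jlL³/(π²(j² − l²)²); higher powers the same way via product-to-sum and parts.
State is unnormalized: ∫|ψ|² dx = 13.788, and ∫ψ*·V(x)·ψ dx = 128.33, so ⟨V⟩ = 128.33 / 13.788.
⟨V⟩ = 9.3073.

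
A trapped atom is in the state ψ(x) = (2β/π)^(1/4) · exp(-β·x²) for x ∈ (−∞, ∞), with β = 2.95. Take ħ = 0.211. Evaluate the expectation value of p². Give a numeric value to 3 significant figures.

0.131

p² ψ = −ħ² d²ψ/dx²; ⟨p²⟩ = −ħ² ∫ ψ*·ψ'' dx.
Gaussian moments: ∫x^(2j)·e^(−2βx²) dx = (2j−1)!!/(4β)^j · √(π/(2β)), odd powers integrate to 0; here √(π/(2β)) = 0.72971. Derivatives: d/dx e^(−βx²) = −2βx·e^(−βx²), d²/dx² e^(−βx²) = (4β²x² − 2β)·e^(−βx²).
⟨p²⟩ = 0.13134.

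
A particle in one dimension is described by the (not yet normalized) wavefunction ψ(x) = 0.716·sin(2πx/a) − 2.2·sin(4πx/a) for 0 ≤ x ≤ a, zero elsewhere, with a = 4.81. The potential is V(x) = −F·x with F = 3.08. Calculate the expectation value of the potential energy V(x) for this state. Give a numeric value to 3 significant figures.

-7.41

⟨V⟩ = ∫ V(x)·|ψ|² dx / ∫|ψ|² dx.
On 0 ≤ x ≤ a (j ≠ l): ∫sin²(jπx/a) dx = a/2, ∫sin(jπx/a)·sin(lπx/a) dx = 0; diagonal moments ∫x·sin²(jπx/a) dx = a²/4, ∫x²·sin²(jπx/a) dx = a³·(1/6 − 1/(4j²π²)); cross terms ∫x·sin(jπx/a)·sin(lπx/a) dx = 0 for j + l even and −4jla²/(π²(j² − l²)²) for j + l odd, ∫x²·sin(jπx/a)·sin(lπx/a) dx = (−1)^(j+l)·4jla³/(π²(j² − l²)²); higher powers the same way via product-to-sum and parts.
State is unnormalized: ∫|ψ|² dx = 12.873, and ∫ψ*·V(x)·ψ dx = -95.356, so ⟨V⟩ = -95.356 / 12.873.
⟨V⟩ = -7.4074.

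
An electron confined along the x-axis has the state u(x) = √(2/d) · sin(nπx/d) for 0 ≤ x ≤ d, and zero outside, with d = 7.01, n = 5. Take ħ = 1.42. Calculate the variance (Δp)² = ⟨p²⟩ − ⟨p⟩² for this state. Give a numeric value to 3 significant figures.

Compute ⟨p⟩ and ⟨p²⟩ separately; (Δp)² = ⟨p²⟩ − ⟨p⟩².
d/dx sin(nπx/d) = (nπ/d)·cos(nπx/d) and d²/dx² sin(nπx/d) = −(nπ/d)²·sin(nπx/d); on 0 ≤ x ≤ d, ∫sin²(nπx/d) dx = d/2 and ∫sin(nπx/d)·cos(nπx/d) dx = 0.
⟨p⟩ = 0.0000 and ⟨p²⟩ = 10.125.
(Δp)² = 10.125 − (0.0000)² = 10.125.

10.1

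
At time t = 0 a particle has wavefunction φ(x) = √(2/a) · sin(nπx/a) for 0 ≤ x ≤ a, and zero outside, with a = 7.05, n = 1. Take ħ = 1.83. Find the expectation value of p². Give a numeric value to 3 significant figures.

0.665

p² φ = −ħ² d²φ/dx²; ⟨p²⟩ = −ħ² ∫ φ*·φ'' dx.
d/dx sin(nπx/a) = (nπ/a)·cos(nπx/a) and d²/dx² sin(nπx/a) = −(nπ/a)²·sin(nπx/a); on 0 ≤ x ≤ a, ∫sin²(nπx/a) dx = a/2 and ∫sin(nπx/a)·cos(nπx/a) dx = 0.
⟨p²⟩ = 0.66500.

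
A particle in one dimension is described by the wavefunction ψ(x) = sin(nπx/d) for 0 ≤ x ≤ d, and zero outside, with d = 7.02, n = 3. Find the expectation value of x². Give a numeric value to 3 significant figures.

16.1

⟨x²⟩ = ∫ x²·|ψ|² dx / ∫|ψ|² dx (integrals over the domain).
With sin²θ = (1 − cos2θ)/2 on 0 ≤ x ≤ d: ∫sin²(nπx/d) dx = d/2, ∫x·sin²(nπx/d) dx = d²/4, ∫x²·sin²(nπx/d) dx = d³·(1/6 − 1/(4n²π²)); higher powers xᵏ the same way, integrating xᵏ·cos(2nπx/d) by parts.
State is unnormalized: ∫|ψ|² dx = 3.5100, and ∫ψ*·x²·ψ dx = 56.684, so ⟨x²⟩ = 56.684 / 3.5100.
⟨x²⟩ = 16.149.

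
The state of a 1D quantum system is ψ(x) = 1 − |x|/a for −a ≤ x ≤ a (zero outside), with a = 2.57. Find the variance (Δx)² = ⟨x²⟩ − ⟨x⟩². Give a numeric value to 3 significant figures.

0.660

Compute ⟨x⟩ and ⟨x²⟩ separately, then (Δx)² = ⟨x²⟩ − ⟨x⟩².
ψ is even, so ∫ over [−a, a] = 2∫₀ᵃ with ψ = 1 − x/a there: ∫₀ᵃ (1 − x/a)² dx = a/3, ∫₀ᵃ x²(1 − x/a)² dx = a³/30, ∫₀ᵃ x⁴(1 − x/a)² dx = a⁵/105.
Normalization: ∫|ψ|² dx = 1.7133.
⟨x⟩ = 0.0000 and ⟨x²⟩ = 0.66049.
(Δx)² = 0.66049 − (0.0000)² = 0.66049.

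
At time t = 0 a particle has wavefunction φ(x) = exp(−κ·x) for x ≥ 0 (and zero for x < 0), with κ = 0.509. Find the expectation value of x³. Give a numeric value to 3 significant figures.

5.69

⟨x³⟩ = ∫ x³·|φ|² dx / ∫|φ|² dx (integrals over the domain).
Every integrand reduces to terms xʲ·e^(−2κx) on [0, ∞); use ∫₀^∞ xʲ·e^(−2κx) dx = j!/(2κ)^(j+1).
State is unnormalized: ∫|φ|² dx = 0.98232, and ∫φ*·x³·φ dx = 5.5868, so ⟨x³⟩ = 5.5868 / 0.98232.
⟨x³⟩ = 5.6873.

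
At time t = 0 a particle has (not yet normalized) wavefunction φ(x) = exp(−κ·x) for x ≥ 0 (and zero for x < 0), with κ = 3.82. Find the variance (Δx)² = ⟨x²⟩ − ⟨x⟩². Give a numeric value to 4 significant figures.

Compute ⟨x⟩ and ⟨x²⟩ separately, then (Δx)² = ⟨x²⟩ − ⟨x⟩².
Every integrand reduces to terms xʲ·e^(−2κx) on [0, ∞); use ∫₀^∞ xʲ·e^(−2κx) dx = j!/(2κ)^(j+1).
Normalization: ∫|φ|² dx = 0.13089.
⟨x⟩ = 0.13089 and ⟨x²⟩ = 0.034264.
(Δx)² = 0.034264 − (0.13089)² = 0.017132.

0.01713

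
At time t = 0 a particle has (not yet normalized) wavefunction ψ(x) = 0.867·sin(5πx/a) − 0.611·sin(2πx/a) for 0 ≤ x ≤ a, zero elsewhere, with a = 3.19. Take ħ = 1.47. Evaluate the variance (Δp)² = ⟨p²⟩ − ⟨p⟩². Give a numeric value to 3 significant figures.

37.8

Compute ⟨p⟩ and ⟨p²⟩ separately; (Δp)² = ⟨p²⟩ − ⟨p⟩².
d²/dx² sin(jπx/a) = −(jπ/a)²·sin(jπx/a); on 0 ≤ x ≤ a, ∫sin²(jπx/a) dx = a/2 and ∫sin(jπx/a)·sin(lπx/a) dx = 0 for j ≠ l, so only diagonal terms survive in ∫|ψ|² and ∫ψ·ψ″; ∫ψ·ψ′ dx = [ψ²/2] between the walls = 0.
Normalization: ∫|ψ|² dx = 1.7944.
⟨p⟩ = 0.0000 and ⟨p²⟩ = 37.790.
(Δp)² = 37.790 − (0.0000)² = 37.790.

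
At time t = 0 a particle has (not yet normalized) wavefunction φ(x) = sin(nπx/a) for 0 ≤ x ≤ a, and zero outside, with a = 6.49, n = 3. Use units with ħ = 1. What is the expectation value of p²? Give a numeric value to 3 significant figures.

p² φ = −ħ² d²φ/dx²; ⟨p²⟩ = −ħ² ∫ φ*·φ'' dx / ∫|φ|² dx.
d/dx sin(nπx/a) = (nπ/a)·cos(nπx/a) and d²/dx² sin(nπx/a) = −(nπ/a)²·sin(nπx/a); on 0 ≤ x ≤ a, ∫sin²(nπx/a) dx = a/2 and ∫sin(nπx/a)·cos(nπx/a) dx = 0.
State is unnormalized: ∫|φ|² dx = 3.2450, and ∫φ*·(−ħ² φ'') dx = 6.8433, so ⟨p²⟩ = 6.8433 / 3.2450.
⟨p²⟩ = 2.1089.

2.11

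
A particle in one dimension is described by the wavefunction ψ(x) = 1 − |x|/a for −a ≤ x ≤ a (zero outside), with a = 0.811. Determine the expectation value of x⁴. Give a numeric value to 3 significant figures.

0.0124

⟨x⁴⟩ = ∫ x⁴·|ψ|² dx / ∫|ψ|² dx (integrals over the domain).
ψ is even, so ∫ over [−a, a] = 2∫₀ᵃ with ψ = 1 − x/a there: ∫₀ᵃ (1 − x/a)² dx = a/3, ∫₀ᵃ x²(1 − x/a)² dx = a³/30, ∫₀ᵃ x⁴(1 − x/a)² dx = a⁵/105.
State is unnormalized: ∫|ψ|² dx = 0.54067, and ∫ψ*·x⁴·ψ dx = 0.0066826, so ⟨x⁴⟩ = 0.0066826 / 0.54067.
⟨x⁴⟩ = 0.012360.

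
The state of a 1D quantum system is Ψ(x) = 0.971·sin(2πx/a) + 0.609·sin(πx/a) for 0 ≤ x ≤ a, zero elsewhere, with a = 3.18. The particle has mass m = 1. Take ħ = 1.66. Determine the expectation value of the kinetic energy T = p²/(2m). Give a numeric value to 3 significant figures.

T = −(ħ²/2m) d²/dx², so ⟨T⟩ = −(ħ²/2m) ∫ Ψ*·Ψ'' dx / ∫|Ψ|² dx; with m = 1.
d²/dx² sin(jπx/a) = −(jπ/a)²·sin(jπx/a); on 0 ≤ x ≤ a, ∫sin²(jπx/a) dx = a/2 and ∫sin(jπx/a)·sin(lπx/a) dx = 0 for j ≠ l, so only diagonal terms survive in ∫|Ψ|² and ∫Ψ·Ψ″; ∫Ψ·Ψ′ dx = [Ψ²/2] between the walls = 0.
State is unnormalized: ∫|Ψ|² dx = 2.0888, and ∫Ψ*·(−ħ²/2m · Ψ'') dx = 8.8566, so ⟨T⟩ = 8.8566 / 2.0888.
⟨T⟩ = 4.2400.

4.24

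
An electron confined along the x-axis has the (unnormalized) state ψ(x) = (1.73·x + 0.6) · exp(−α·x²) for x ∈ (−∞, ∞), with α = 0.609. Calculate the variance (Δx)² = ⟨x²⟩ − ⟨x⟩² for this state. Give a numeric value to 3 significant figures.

Compute ⟨x⟩ and ⟨x²⟩ separately, then (Δx)² = ⟨x²⟩ − ⟨x⟩².
Expand each integrand as polynomial × e^(−2αx²) and use ∫x^(2j)·e^(−2αx²) dx = (2j−1)!!/(4α)^j · √(π/(2α)), odd powers → 0; here √(π/(2α)) = 1.6060.
Normalization: ∫|ψ|² dx = 2.5513.
⟨x⟩ = 0.53645 and ⟨x²⟩ = 1.0455.
(Δx)² = 1.0455 − (0.53645)² = 0.75769.

0.758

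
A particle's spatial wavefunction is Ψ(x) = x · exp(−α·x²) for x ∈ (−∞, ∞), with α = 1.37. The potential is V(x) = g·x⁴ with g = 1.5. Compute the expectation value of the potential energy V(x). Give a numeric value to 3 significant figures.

⟨V⟩ = ∫ V(x)·|Ψ|² dx / ∫|Ψ|² dx.
Expand each integrand as polynomial × e^(−2αx²) and use ∫x^(2j)·e^(−2αx²) dx = (2j−1)!!/(4α)^j · √(π/(2α)), odd powers → 0; here √(π/(2α)) = 1.0708.
State is unnormalized: ∫|Ψ|² dx = 0.19540, and ∫Ψ*·V(x)·Ψ dx = 0.14640, so ⟨V⟩ = 0.14640 / 0.19540.
⟨V⟩ = 0.74924.

0.749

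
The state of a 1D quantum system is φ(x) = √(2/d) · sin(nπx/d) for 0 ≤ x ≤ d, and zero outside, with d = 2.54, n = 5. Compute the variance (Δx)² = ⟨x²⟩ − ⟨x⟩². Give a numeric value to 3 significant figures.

Compute ⟨x⟩ and ⟨x²⟩ separately, then (Δx)² = ⟨x²⟩ − ⟨x⟩².
With sin²θ = (1 − cos2θ)/2 on 0 ≤ x ≤ d: ∫sin²(nπx/d) dx = d/2, ∫x·sin²(nπx/d) dx = d²/4, ∫x²·sin²(nπx/d) dx = d³·(1/6 − 1/(4n²π²)); higher powers xᵏ the same way, integrating xᵏ·cos(2nπx/d) by parts.
⟨x⟩ = 1.2700 and ⟨x²⟩ = 2.1375.
(Δx)² = 2.1375 − (1.2700)² = 0.52456.

0.525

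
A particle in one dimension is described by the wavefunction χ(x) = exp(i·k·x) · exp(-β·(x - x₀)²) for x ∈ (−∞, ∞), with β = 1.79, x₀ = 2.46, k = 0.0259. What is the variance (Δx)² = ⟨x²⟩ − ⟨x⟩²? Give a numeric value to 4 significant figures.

Compute ⟨x⟩ and ⟨x²⟩ separately, then (Δx)² = ⟨x²⟩ − ⟨x⟩².
Gaussian moments (u = x − x₀): ∫u^(2j)·e^(−2βu²) du = (2j−1)!!/(4β)^j · √(π/(2β)), odd powers integrate to 0; here √(π/(2β)) = 0.93677.
Normalization: ∫|χ|² dx = 0.93677.
⟨x⟩ = 2.4600 and ⟨x²⟩ = 6.1913.
(Δx)² = 6.1913 − (2.4600)² = 0.13966.

0.1397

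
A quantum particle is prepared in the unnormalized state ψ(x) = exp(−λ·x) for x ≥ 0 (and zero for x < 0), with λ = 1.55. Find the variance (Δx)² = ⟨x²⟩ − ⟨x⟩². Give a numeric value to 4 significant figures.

0.1041

Compute ⟨x⟩ and ⟨x²⟩ separately, then (Δx)² = ⟨x²⟩ − ⟨x⟩².
Every integrand reduces to terms xʲ·e^(−2λx) on [0, ∞); use ∫₀^∞ xʲ·e^(−2λx) dx = j!/(2λ)^(j+1).
Normalization: ∫|ψ|² dx = 0.32258.
⟨x⟩ = 0.32258 and ⟨x²⟩ = 0.20812.
(Δx)² = 0.20812 − (0.32258)² = 0.10406.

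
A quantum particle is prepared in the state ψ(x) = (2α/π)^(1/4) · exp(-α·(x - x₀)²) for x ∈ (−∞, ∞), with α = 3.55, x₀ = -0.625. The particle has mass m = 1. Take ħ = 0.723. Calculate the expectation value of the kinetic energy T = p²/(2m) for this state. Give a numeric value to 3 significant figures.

T = −(ħ²/2m) d²/dx², so ⟨T⟩ = −(ħ²/2m) ∫ ψ*·ψ'' dx; with m = 1.
Gaussian moments (u = x − x₀): ∫u^(2j)·e^(−2αu²) du = (2j−1)!!/(4α)^j · √(π/(2α)), odd powers integrate to 0; here √(π/(2α)) = 0.66519. Derivatives: d/dx e^(−αu²) = −2αu·e^(−αu²), d²/dx² e^(−αu²) = (4α²u² − 2α)·e^(−αu²).
⟨T⟩ = 0.92784.

0.928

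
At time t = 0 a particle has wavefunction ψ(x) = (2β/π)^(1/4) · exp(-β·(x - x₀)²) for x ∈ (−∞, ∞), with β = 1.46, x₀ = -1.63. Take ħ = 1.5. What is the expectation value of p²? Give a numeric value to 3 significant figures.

3.29

p² ψ = −ħ² d²ψ/dx²; ⟨p²⟩ = −ħ² ∫ ψ*·ψ'' dx.
Gaussian moments (u = x − x₀): ∫u^(2j)·e^(−2βu²) du = (2j−1)!!/(4β)^j · √(π/(2β)), odd powers integrate to 0; here √(π/(2β)) = 1.0373. Derivatives: d/dx e^(−βu²) = −2βu·e^(−βu²), d²/dx² e^(−βu²) = (4β²u² − 2β)·e^(−βu²).
⟨p²⟩ = 3.2850.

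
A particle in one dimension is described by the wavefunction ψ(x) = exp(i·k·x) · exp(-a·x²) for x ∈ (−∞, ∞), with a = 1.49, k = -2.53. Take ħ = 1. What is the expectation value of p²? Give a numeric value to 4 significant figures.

p² ψ = −ħ² d²ψ/dx²; ⟨p²⟩ = −ħ² ∫ ψ*·ψ'' dx / ∫|ψ|² dx.
Gaussian moments: ∫x^(2j)·e^(−2ax²) dx = (2j−1)!!/(4a)^j · √(π/(2a)), odd powers integrate to 0; here √(π/(2a)) = 1.0268. Derivatives: ψ′ = (ik − 2ax)·ψ, ψ″ = ((ik − 2ax)² − 2a)·ψ; the odd-in-x pieces drop out.
State is unnormalized: ∫|ψ|² dx = 1.0268, and ∫ψ*·(−ħ² ψ'') dx = 8.1020, so ⟨p²⟩ = 8.1020 / 1.0268.
⟨p²⟩ = 7.8909.

7.891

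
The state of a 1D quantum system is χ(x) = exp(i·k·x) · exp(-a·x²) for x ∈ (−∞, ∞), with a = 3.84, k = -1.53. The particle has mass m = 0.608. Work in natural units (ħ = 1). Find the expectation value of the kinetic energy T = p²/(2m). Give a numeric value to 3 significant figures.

5.08

T = −(ħ²/2m) d²/dx², so ⟨T⟩ = −(ħ²/2m) ∫ χ*·χ'' dx / ∫|χ|² dx; with m = 0.608.
Gaussian moments: ∫x^(2j)·e^(−2ax²) dx = (2j−1)!!/(4a)^j · √(π/(2a)), odd powers integrate to 0; here √(π/(2a)) = 0.63958. Derivatives: χ′ = (ik − 2ax)·χ, χ″ = ((ik − 2ax)² − 2a)·χ; the odd-in-x pieces drop out.
State is unnormalized: ∫|χ|² dx = 0.63958, and ∫χ*·(−ħ²/2m · χ'') dx = 3.2510, so ⟨T⟩ = 3.2510 / 0.63958.
⟨T⟩ = 5.0830.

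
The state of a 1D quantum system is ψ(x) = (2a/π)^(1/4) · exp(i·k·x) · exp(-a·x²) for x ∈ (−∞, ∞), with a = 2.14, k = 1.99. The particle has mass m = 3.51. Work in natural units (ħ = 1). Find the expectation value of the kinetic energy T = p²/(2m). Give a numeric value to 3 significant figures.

T = −(ħ²/2m) d²/dx², so ⟨T⟩ = −(ħ²/2m) ∫ ψ*·ψ'' dx; with m = 3.51.
Gaussian moments: ∫x^(2j)·e^(−2ax²) dx = (2j−1)!!/(4a)^j · √(π/(2a)), odd powers integrate to 0; here √(π/(2a)) = 0.85675. Derivatives: ψ′ = (ik − 2ax)·ψ, ψ″ = ((ik − 2ax)² − 2a)·ψ; the odd-in-x pieces drop out.
⟨T⟩ = 0.86896.

0.869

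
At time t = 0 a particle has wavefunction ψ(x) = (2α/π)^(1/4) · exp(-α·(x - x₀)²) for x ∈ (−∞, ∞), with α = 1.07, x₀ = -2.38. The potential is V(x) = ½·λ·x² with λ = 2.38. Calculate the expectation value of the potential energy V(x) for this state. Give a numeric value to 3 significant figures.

7.02

⟨V⟩ = ∫ V(x)·|ψ|² dx.
Gaussian moments (u = x − x₀): ∫u^(2j)·e^(−2αu²) du = (2j−1)!!/(4α)^j · √(π/(2α)), odd powers integrate to 0; here √(π/(2α)) = 1.2116.
⟨V⟩ = 7.0187.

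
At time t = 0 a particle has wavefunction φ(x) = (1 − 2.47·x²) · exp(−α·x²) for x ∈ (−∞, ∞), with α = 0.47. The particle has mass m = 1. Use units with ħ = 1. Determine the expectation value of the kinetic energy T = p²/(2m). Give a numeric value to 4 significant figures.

1.040

T = −(ħ²/2m) d²/dx², so ⟨T⟩ = −(ħ²/2m) ∫ φ*·φ'' dx / ∫|φ|² dx; with m = 1.
Expand each integrand as polynomial × e^(−2αx²) and use ∫x^(2j)·e^(−2αx²) dx = (2j−1)!!/(4α)^j · √(π/(2α)), odd powers → 0; here √(π/(2α)) = 1.8281. Differentiate with the product rule, d/dx e^(−αx²) = −2αx·e^(−αx²).
State is unnormalized: ∫|φ|² dx = 6.4914, and ∫φ*·(−ħ²/2m · φ'') dx = 6.7495, so ⟨T⟩ = 6.7495 / 6.4914.
⟨T⟩ = 1.0398.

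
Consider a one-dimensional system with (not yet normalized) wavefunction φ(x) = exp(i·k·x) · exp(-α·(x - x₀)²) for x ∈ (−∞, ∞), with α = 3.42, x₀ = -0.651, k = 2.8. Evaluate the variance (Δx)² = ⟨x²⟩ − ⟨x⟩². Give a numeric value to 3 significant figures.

0.0731

Compute ⟨x⟩ and ⟨x²⟩ separately, then (Δx)² = ⟨x²⟩ − ⟨x⟩².
Gaussian moments (u = x − x₀): ∫u^(2j)·e^(−2αu²) du = (2j−1)!!/(4α)^j · √(π/(2α)), odd powers integrate to 0; here √(π/(2α)) = 0.67771.
Normalization: ∫|φ|² dx = 0.67771.
⟨x⟩ = -0.65100 and ⟨x²⟩ = 0.49690.
(Δx)² = 0.49690 − (-0.65100)² = 0.073099.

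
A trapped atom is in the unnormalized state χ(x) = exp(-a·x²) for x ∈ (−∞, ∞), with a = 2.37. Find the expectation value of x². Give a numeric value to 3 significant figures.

0.105

⟨x²⟩ = ∫ x²·|χ|² dx / ∫|χ|² dx (integrals over the domain).
Gaussian moments: ∫x^(2j)·e^(−2ax²) dx = (2j−1)!!/(4a)^j · √(π/(2a)), odd powers integrate to 0; here √(π/(2a)) = 0.81412.
State is unnormalized: ∫|χ|² dx = 0.81412, and ∫χ*·x²·χ dx = 0.085877, so ⟨x²⟩ = 0.085877 / 0.81412.
⟨x²⟩ = 0.10549.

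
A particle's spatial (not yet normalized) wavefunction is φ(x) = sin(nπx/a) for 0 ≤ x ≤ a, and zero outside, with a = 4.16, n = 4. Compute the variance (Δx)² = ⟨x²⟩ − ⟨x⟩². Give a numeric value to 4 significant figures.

1.387

Compute ⟨x⟩ and ⟨x²⟩ separately, then (Δx)² = ⟨x²⟩ − ⟨x⟩².
With sin²θ = (1 − cos2θ)/2 on 0 ≤ x ≤ a: ∫sin²(nπx/a) dx = a/2, ∫x·sin²(nπx/a) dx = a²/4, ∫x²·sin²(nπx/a) dx = a³·(1/6 − 1/(4n²π²)); higher powers xᵏ the same way, integrating xᵏ·cos(2nπx/a) by parts.
Normalization: ∫|φ|² dx = 2.0800.
⟨x⟩ = 2.0800 and ⟨x²⟩ = 5.7137.
(Δx)² = 5.7137 − (2.0800)² = 1.3873.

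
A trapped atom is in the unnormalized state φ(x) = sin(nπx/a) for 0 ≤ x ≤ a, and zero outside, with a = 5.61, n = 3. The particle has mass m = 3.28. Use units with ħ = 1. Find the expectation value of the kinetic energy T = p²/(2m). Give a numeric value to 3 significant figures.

0.430

T = −(ħ²/2m) d²/dx², so ⟨T⟩ = −(ħ²/2m) ∫ φ*·φ'' dx / ∫|φ|² dx; with m = 3.28.
d/dx sin(nπx/a) = (nπ/a)·cos(nπx/a) and d²/dx² sin(nπx/a) = −(nπ/a)²·sin(nπx/a); on 0 ≤ x ≤ a, ∫sin²(nπx/a) dx = a/2 and ∫sin(nπx/a)·cos(nπx/a) dx = 0.
State is unnormalized: ∫|φ|² dx = 2.8050, and ∫φ*·(−ħ²/2m · φ'') dx = 1.2068, so ⟨T⟩ = 1.2068 / 2.8050.
⟨T⟩ = 0.43024.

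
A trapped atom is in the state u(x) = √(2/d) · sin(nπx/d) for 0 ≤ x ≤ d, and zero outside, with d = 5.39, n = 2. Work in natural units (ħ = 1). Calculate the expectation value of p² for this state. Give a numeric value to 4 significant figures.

p² u = −ħ² d²u/dx²; ⟨p²⟩ = −ħ² ∫ u*·u'' dx.
d/dx sin(nπx/d) = (nπ/d)·cos(nπx/d) and d²/dx² sin(nπx/d) = −(nπ/d)²·sin(nπx/d); on 0 ≤ x ≤ d, ∫sin²(nπx/d) dx = d/2 and ∫sin(nπx/d)·cos(nπx/d) dx = 0.
⟨p²⟩ = 1.3589.

1.359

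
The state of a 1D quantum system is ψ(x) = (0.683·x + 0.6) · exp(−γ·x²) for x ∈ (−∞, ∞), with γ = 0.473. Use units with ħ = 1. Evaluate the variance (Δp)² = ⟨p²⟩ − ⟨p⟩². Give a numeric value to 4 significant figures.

0.8575

Compute ⟨p⟩ and ⟨p²⟩ separately; (Δp)² = ⟨p²⟩ − ⟨p⟩².
Expand each integrand as polynomial × e^(−2γx²) and use ∫x^(2j)·e^(−2γx²) dx = (2j−1)!!/(4γ)^j · √(π/(2γ)), odd powers → 0; here √(π/(2γ)) = 1.8223. Differentiate with the product rule, d/dx e^(−γx²) = −2γx·e^(−γx²).
Normalization: ∫|ψ|² dx = 1.1054.
⟨p⟩ = 0.0000 and ⟨p²⟩ = 0.85754.
(Δp)² = 0.85754 − (0.0000)² = 0.85754.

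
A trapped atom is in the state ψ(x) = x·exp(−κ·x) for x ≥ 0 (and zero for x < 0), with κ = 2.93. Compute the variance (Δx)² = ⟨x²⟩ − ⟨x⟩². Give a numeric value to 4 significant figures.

Compute ⟨x⟩ and ⟨x²⟩ separately, then (Δx)² = ⟨x²⟩ − ⟨x⟩².
Every integrand reduces to terms xʲ·e^(−2κx) on [0, ∞); use ∫₀^∞ xʲ·e^(−2κx) dx = j!/(2κ)^(j+1).
Normalization: ∫|ψ|² dx = 0.0099389.
⟨x⟩ = 0.51195 and ⟨x²⟩ = 0.34945.
(Δx)² = 0.34945 − (0.51195)² = 0.087363.

0.08736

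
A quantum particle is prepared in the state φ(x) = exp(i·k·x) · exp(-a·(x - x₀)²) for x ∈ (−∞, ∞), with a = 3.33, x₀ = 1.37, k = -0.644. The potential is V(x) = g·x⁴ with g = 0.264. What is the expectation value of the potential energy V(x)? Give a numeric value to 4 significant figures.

⟨V⟩ = ∫ V(x)·|φ|² dx / ∫|φ|² dx.
Gaussian moments (u = x − x₀): ∫u^(2j)·e^(−2au²) du = (2j−1)!!/(4a)^j · √(π/(2a)), odd powers integrate to 0; here √(π/(2a)) = 0.68681.
State is unnormalized: ∫|φ|² dx = 0.68681, and ∫φ*·V(x)·φ dx = 0.79510, so ⟨V⟩ = 0.79510 / 0.68681.
⟨V⟩ = 1.1577.

1.158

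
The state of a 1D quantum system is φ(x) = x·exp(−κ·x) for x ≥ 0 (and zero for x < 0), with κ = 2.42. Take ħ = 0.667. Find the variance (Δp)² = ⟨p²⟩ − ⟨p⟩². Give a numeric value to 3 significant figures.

2.61

Compute ⟨p⟩ and ⟨p²⟩ separately; (Δp)² = ⟨p²⟩ − ⟨p⟩².
Differentiate x·exp(−κ·x) with the product rule; every integrand then reduces to terms xʲ·e^(−2κx) on [0, ∞), with ∫₀^∞ xʲ·e^(−2κx) dx = j!/(2κ)^(j+1).
Normalization: ∫|φ|² dx = 0.017640.
⟨p⟩ = 0.0000 and ⟨p²⟩ = 2.6054.
(Δp)² = 2.6054 − (0.0000)² = 2.6054.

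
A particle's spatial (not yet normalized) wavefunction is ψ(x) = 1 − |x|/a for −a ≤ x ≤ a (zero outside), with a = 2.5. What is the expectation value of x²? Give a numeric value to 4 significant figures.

0.6250

⟨x²⟩ = ∫ x²·|ψ|² dx / ∫|ψ|² dx (integrals over the domain).
ψ is even, so ∫ over [−a, a] = 2∫₀ᵃ with ψ = 1 − x/a there: ∫₀ᵃ (1 − x/a)² dx = a/3, ∫₀ᵃ x²(1 − x/a)² dx = a³/30, ∫₀ᵃ x⁴(1 − x/a)² dx = a⁵/105.
State is unnormalized: ∫|ψ|² dx = 1.6667, and ∫ψ*·x²·ψ dx = 1.0417, so ⟨x²⟩ = 1.0417 / 1.6667.
⟨x²⟩ = 0.62500.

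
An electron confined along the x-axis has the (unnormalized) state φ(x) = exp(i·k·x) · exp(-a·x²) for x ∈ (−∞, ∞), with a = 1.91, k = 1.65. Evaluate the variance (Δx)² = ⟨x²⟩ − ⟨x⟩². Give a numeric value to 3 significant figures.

0.131

Compute ⟨x⟩ and ⟨x²⟩ separately, then (Δx)² = ⟨x²⟩ − ⟨x⟩².
Gaussian moments: ∫x^(2j)·e^(−2ax²) dx = (2j−1)!!/(4a)^j · √(π/(2a)), odd powers integrate to 0; here √(π/(2a)) = 0.90687.
Normalization: ∫|φ|² dx = 0.90687.
⟨x⟩ = 0.0000 and ⟨x²⟩ = 0.13089.
(Δx)² = 0.13089 − (0.0000)² = 0.13089.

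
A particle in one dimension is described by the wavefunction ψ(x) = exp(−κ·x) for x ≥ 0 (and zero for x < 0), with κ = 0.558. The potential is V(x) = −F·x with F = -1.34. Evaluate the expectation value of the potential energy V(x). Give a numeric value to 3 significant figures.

⟨V⟩ = ∫ V(x)·|ψ|² dx / ∫|ψ|² dx.
Every integrand reduces to terms xʲ·e^(−2κx) on [0, ∞); use ∫₀^∞ xʲ·e^(−2κx) dx = j!/(2κ)^(j+1).
State is unnormalized: ∫|ψ|² dx = 0.89606, and ∫ψ*·V(x)·ψ dx = 1.0759, so ⟨V⟩ = 1.0759 / 0.89606.
⟨V⟩ = 1.2007.

1.20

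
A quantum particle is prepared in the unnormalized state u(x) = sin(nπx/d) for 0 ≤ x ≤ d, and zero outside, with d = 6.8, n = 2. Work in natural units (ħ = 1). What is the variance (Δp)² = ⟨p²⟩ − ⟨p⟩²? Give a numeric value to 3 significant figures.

Compute ⟨p⟩ and ⟨p²⟩ separately; (Δp)² = ⟨p²⟩ − ⟨p⟩².
d/dx sin(nπx/d) = (nπ/d)·cos(nπx/d) and d²/dx² sin(nπx/d) = −(nπ/d)²·sin(nπx/d); on 0 ≤ x ≤ d, ∫sin²(nπx/d) dx = d/2 and ∫sin(nπx/d)·cos(nπx/d) dx = 0.
Normalization: ∫|u|² dx = 3.4000.
⟨p⟩ = 0.0000 and ⟨p²⟩ = 0.85377.
(Δp)² = 0.85377 − (0.0000)² = 0.85377.

0.854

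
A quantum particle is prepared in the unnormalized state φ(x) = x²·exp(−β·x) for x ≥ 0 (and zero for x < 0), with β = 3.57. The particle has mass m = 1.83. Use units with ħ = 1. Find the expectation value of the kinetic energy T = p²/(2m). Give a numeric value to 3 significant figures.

T = −(ħ²/2m) d²/dx², so ⟨T⟩ = −(ħ²/2m) ∫ φ*·φ'' dx / ∫|φ|² dx; with m = 1.83.
Differentiate x²·exp(−β·x) with the product rule; every integrand then reduces to terms xʲ·e^(−2βx) on [0, ∞), with ∫₀^∞ xʲ·e^(−2βx) dx = j!/(2β)^(j+1).
State is unnormalized: ∫|φ|² dx = 0.0012934, and ∫φ*·(−ħ²/2m · φ'') dx = 0.0015013, so ⟨T⟩ = 0.0015013 / 0.0012934.
⟨T⟩ = 1.1607.

1.16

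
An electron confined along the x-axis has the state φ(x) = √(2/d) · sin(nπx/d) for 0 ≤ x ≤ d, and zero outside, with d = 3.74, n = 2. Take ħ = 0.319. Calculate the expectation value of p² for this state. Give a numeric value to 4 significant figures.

0.2872

p² φ = −ħ² d²φ/dx²; ⟨p²⟩ = −ħ² ∫ φ*·φ'' dx.
d/dx sin(nπx/d) = (nπ/d)·cos(nπx/d) and d²/dx² sin(nπx/d) = −(nπ/d)²·sin(nπx/d); on 0 ≤ x ≤ d, ∫sin²(nπx/d) dx = d/2 and ∫sin(nπx/d)·cos(nπx/d) dx = 0.
⟨p²⟩ = 0.28721.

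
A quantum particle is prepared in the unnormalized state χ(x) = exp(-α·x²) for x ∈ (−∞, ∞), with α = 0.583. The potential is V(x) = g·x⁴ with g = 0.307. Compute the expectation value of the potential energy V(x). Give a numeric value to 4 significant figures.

⟨V⟩ = ∫ V(x)·|χ|² dx / ∫|χ|² dx.
Gaussian moments: ∫x^(2j)·e^(−2αx²) dx = (2j−1)!!/(4α)^j · √(π/(2α)), odd powers integrate to 0; here √(π/(2α)) = 1.6414.
State is unnormalized: ∫|χ|² dx = 1.6414, and ∫χ*·V(x)·χ dx = 0.27799, so ⟨V⟩ = 0.27799 / 1.6414.
⟨V⟩ = 0.16936.

0.1694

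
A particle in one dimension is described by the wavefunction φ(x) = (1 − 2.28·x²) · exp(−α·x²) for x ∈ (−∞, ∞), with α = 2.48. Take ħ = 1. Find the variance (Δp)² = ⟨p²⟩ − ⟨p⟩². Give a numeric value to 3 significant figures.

6.49

Compute ⟨p⟩ and ⟨p²⟩ separately; (Δp)² = ⟨p²⟩ − ⟨p⟩².
Expand each integrand as polynomial × e^(−2αx²) and use ∫x^(2j)·e^(−2αx²) dx = (2j−1)!!/(4α)^j · √(π/(2α)), odd powers → 0; here √(π/(2α)) = 0.79586. Differentiate with the product rule, d/dx e^(−αx²) = −2αx·e^(−αx²).
Normalization: ∫|φ|² dx = 0.55614.
⟨p⟩ = 0.0000 and ⟨p²⟩ = 6.4926.
(Δp)² = 6.4926 − (0.0000)² = 6.4926.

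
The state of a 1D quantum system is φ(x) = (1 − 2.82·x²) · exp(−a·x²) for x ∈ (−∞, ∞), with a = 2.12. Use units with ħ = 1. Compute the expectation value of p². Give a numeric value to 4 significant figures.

p² φ = −ħ² d²φ/dx²; ⟨p²⟩ = −ħ² ∫ φ*·φ'' dx / ∫|φ|² dx.
Expand each integrand as polynomial × e^(−2ax²) and use ∫x^(2j)·e^(−2ax²) dx = (2j−1)!!/(4a)^j · √(π/(2a)), odd powers → 0; here √(π/(2a)) = 0.86078. Differentiate with the product rule, d/dx e^(−ax²) = −2ax·e^(−ax²).
State is unnormalized: ∫|φ|² dx = 0.57385, and ∫φ*·(−ħ² φ'') dx = 4.4512, so ⟨p²⟩ = 4.4512 / 0.57385.
⟨p²⟩ = 7.7567.

7.757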